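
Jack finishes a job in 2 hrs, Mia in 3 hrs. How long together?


Jack's rate: 1/2 of the job per hour
Mia's rate: 1/3 of the job per hour
Combined rate: 1/2 + 1/3 = 5/6 per hour
Time = 1 / (5/6) = 6/5 = 1.2 hours

1.2 hours


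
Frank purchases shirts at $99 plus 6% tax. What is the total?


Calculate the tax:
6% of $99 = $5.94
Add tax to price:
$99 + $5.94 = $104.94

$104.94


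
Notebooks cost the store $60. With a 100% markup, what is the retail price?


Calculate the markup amount:
100% of $60 = $60
Add to cost:
$60 + $60 = $120

$120


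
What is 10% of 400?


Convert percentage to decimal:
10% = 0.1
Multiply:
400 x 0.1 = 40

40


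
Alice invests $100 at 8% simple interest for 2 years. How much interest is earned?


Use the formula I = P x R x T / 100
P x R x T = 100 x 8 x 2 = 1600
I = 1600 / 100 = $16

$16


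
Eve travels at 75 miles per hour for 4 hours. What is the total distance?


Use the formula: distance = speed x time
Speed = 75 mph, Time = 4 hours
75 x 4 = 300 miles

300 miles


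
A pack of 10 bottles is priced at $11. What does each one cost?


Total cost: $11
Number of items: 10
Unit price: $11 / 10 = $1.10

$1.10


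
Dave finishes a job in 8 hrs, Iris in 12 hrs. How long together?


Dave's rate: 1/8 of the job per hour
Iris's rate: 1/12 of the job per hour
Combined rate: 1/8 + 1/12 = 5/24 per hour
Time = 1 / (5/24) = 24/5 = 4.8 hours

4.8 hours


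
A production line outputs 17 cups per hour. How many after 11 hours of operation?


Production rate: 17 cups per hour
Time: 11 hours
Total: 17 x 11 = 187 cups

187 cups


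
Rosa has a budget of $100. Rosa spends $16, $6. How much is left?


Add up expenses:
$16 + $6 = $22
Subtract from budget:
$100 - $22 = $78

$78


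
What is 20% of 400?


Convert percentage to decimal:
20% = 0.2
Multiply:
400 x 0.2 = 80

80


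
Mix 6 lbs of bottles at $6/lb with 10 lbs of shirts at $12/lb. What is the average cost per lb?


Cost of bottles:
6 x $6 = $36
Cost of shirts:
10 x $12 = $120
Total cost: $36 + $120 = $156
Total weight: 16 lbs
Average: $156 / 16 = $9.75/lb

$9.75/lb


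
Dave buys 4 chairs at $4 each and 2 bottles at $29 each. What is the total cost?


Cost of chairs:
4 x $4 = $16
Cost of bottles:
2 x $29 = $58
Add both:
$16 + $58 = $74

$74


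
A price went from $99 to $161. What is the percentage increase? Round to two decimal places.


Find the absolute change:
|161 - 99| = 62
Divide by original and multiply by 100:
62 / 99 x 100 = 62.6262...% ≈ 62.63%

62.63%


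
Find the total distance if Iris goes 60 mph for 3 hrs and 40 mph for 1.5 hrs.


Leg 1 distance:
60 x 3 = 180 miles
Leg 2 distance:
40 x 1.5 = 60 miles
Total distance:
180 + 60 = 240 miles

240 miles


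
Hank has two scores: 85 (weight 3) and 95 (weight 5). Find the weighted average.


Weighted sum:
3 x 85 + 5 x 95 = 730
Total weight:
3 + 5 = 8
Weighted average:
730 / 8 = 91.25

91.25


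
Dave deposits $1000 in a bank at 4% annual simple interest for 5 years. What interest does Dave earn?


Use the formula I = P x R x T / 100
P x R x T = 1000 x 4 x 5 = 20000
I = 20000 / 100 = $200

$200


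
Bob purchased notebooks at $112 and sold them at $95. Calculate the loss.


Selling price = $95
Cost price = $112
Loss = cost price - selling price:
Loss = $112 - $95 = $17

$17


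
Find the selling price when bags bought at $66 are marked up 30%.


Calculate the markup amount:
30% of $66 = $19.80
Add to cost:
$66 + $19.80 = $85.80

$85.80


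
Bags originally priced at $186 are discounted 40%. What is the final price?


Calculate the discount amount:
40% of $186 = $74.40
Subtract from original:
$186 - $74.40 = $111.60

$111.60


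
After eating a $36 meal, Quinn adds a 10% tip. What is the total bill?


Calculate the tip:
10% of $36 = $3.60
Add tip to meal cost:
$36 + $3.60 = $39.60

$39.60


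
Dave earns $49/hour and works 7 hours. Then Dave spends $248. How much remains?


Calculate earnings:
7 x $49 = $343
Subtract spending:
$343 - $248 = $95

$95


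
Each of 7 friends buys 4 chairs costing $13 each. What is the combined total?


Cost per person:
4 x $13 = $52
Group total:
7 x $52 = $364

$364


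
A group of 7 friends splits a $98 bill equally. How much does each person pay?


Total bill: $98
Number of people: 7
Each pays: $98 / 7 = $14

$14


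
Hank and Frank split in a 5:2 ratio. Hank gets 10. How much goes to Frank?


Find the multiplier:
10 / 5 = 2
Apply to Frank's share:
2 x 2 = 4

4


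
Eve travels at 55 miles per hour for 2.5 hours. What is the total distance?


Use the formula: distance = speed x time
Speed = 55 mph, Time = 2.5 hours
55 x 2.5 = 137.5 miles

137.5 miles


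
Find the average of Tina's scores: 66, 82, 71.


Add the scores:
66 + 82 + 71 = 219
Divide by the number of tests:
219 / 3 = 73

73


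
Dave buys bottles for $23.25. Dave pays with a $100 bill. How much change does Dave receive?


Start with the amount paid:
$100
Subtract the price:
$100 - $23.25 = $76.75

$76.75


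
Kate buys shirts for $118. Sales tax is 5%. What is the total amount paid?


Calculate the tax:
5% of $118 = $5.90
Add tax to price:
$118 + $5.90 = $123.90

$123.90


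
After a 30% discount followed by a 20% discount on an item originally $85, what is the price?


First discount:
30% of $85 = $25.50
Price after first discount:
$85 - $25.50 = $59.50
Second discount:
20% of $59.50 = $11.90
Final price:
$59.50 - $11.90 = $47.60

$47.60


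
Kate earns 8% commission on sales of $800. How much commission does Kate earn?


Convert rate to decimal:
8% = 0.08
Multiply by sales:
$800 x 0.08 = $64

$64


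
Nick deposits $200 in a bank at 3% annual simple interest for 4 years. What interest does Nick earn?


Use the formula I = P x R x T / 100
P x R x T = 200 x 3 x 4 = 2400
I = 2400 / 100 = $24

$24


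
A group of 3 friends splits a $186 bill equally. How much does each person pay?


Total bill: $186
Number of people: 3
Each pays: $186 / 3 = $62

$62


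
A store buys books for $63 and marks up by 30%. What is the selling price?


Calculate the markup amount:
30% of $63 = $18.90
Add to cost:
$63 + $18.90 = $81.90

$81.90


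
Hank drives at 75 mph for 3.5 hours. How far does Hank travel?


Use the formula: distance = speed x time
Speed = 75 mph, Time = 3.5 hours
75 x 3.5 = 262.5 miles

262.5 miles


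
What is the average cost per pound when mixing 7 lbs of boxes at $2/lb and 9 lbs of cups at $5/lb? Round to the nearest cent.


Cost of boxes:
7 x $2 = $14
Cost of cups:
9 x $5 = $45
Total cost: $14 + $45 = $59
Total weight: 16 lbs
Average: $59 / 16 = $3.6875 ≈ $3.69/lb

$3.69/lb


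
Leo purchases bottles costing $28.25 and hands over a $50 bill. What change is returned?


Start with the amount paid:
$50
Subtract the price:
$50 - $28.25 = $21.75

$21.75


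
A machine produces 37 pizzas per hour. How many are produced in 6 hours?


Production rate: 37 pizzas per hour
Time: 6 hours
Total: 37 x 6 = 222 pizzas

222 pizzas


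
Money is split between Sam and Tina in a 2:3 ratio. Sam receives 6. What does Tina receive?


Find the multiplier:
6 / 2 = 3
Apply to Tina's share:
3 x 3 = 9

9


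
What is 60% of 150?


Convert percentage to decimal:
60% = 0.6
Multiply:
150 x 0.6 = 90

90


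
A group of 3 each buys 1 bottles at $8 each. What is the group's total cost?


Cost per person:
1 x $8 = $8
Group total:
3 x $8 = $24

$24


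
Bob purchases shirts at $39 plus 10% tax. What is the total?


Calculate the tax:
10% of $39 = $3.90
Add tax to price:
$39 + $3.90 = $42.90

$42.90


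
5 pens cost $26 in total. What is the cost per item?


Total cost: $26
Number of items: 5
Unit price: $26 / 5 = $5.20

$5.20


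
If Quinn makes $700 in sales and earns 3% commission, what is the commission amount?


Convert rate to decimal:
3% = 0.03
Multiply by sales:
$700 x 0.03 = $21

$21


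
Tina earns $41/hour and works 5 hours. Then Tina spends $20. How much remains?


Calculate earnings:
5 x $41 = $205
Subtract spending:
$205 - $20 = $185

$185


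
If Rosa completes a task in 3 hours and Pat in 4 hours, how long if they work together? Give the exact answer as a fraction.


Rosa's rate: 1/3 of the job per hour
Pat's rate: 1/4 of the job per hour
Combined rate: 1/3 + 1/4 = 7/12 per hour
Time = 1 / (7/12) = 12/7 hours (≈ 1.71 hours)

12/7 hours


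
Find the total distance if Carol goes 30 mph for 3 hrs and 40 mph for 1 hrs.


Leg 1 distance:
30 x 3 = 90 miles
Leg 2 distance:
40 x 1 = 40 miles
Total distance:
90 + 40 = 130 miles

130 miles


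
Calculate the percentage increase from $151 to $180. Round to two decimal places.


Find the absolute change:
|180 - 151| = 29
Divide by original and multiply by 100:
29 / 151 x 100 = 19.2052...% ≈ 19.21%

19.21%


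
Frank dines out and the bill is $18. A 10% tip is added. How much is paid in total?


Calculate the tip:
10% of $18 = $1.80
Add tip to meal cost:
$18 + $1.80 = $19.80

$19.80


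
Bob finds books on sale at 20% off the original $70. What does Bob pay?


Calculate the discount amount:
20% of $70 = $14
Subtract from original:
$70 - $14 = $56

$56


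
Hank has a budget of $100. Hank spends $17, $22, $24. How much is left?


Add up expenses:
$17 + $22 + $24 = $63
Subtract from budget:
$100 - $63 = $37

$37


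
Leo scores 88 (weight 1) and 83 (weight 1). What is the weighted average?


Weighted sum:
1 x 88 + 1 x 83 = 171
Total weight:
1 + 1 = 2
Weighted average:
171 / 2 = 85.5

85.5


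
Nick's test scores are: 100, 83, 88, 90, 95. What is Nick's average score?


Add the scores:
100 + 83 + 88 + 90 + 95 = 456
Divide by the number of tests:
456 / 5 = 91.2

91.2


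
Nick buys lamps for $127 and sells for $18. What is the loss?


Selling price = $18
Cost price = $127
Loss = cost price - selling price:
Loss = $127 - $18 = $109

$109


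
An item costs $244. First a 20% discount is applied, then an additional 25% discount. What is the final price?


First discount:
20% of $244 = $48.80
Price after first discount:
$244 - $48.80 = $195.20
Second discount:
25% of $195.20 = $48.80
Final price:
$195.20 - $48.80 = $146.40

$146.40


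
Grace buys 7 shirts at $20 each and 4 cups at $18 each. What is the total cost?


Cost of shirts:
7 x $20 = $140
Cost of cups:
4 x $18 = $72
Add both:
$140 + $72 = $212

$212


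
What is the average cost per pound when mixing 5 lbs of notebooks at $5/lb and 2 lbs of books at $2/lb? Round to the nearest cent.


Cost of notebooks:
5 x $5 = $25
Cost of books:
2 x $2 = $4
Total cost: $25 + $4 = $29
Total weight: 7 lbs
Average: $29 / 7 = $4.1428... ≈ $4.14/lb

$4.14/lb


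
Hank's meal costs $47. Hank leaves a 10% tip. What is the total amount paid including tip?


Calculate the tip:
10% of $47 = $4.70
Add tip to meal cost:
$47 + $4.70 = $51.70

$51.70


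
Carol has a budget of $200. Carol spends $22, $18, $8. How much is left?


Add up expenses:
$22 + $18 + $8 = $48
Subtract from budget:
$200 - $48 = $152

$152


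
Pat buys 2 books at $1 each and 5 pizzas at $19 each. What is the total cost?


Cost of books:
2 x $1 = $2
Cost of pizzas:
5 x $19 = $95
Add both:
$2 + $95 = $97

$97


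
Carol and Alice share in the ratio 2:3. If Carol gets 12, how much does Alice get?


Find the multiplier:
12 / 2 = 6
Apply to Alice's share:
3 x 6 = 18

18


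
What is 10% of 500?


Convert percentage to decimal:
10% = 0.1
Multiply:
500 x 0.1 = 50

50


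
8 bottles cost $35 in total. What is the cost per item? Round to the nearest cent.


Total cost: $35
Number of items: 8
Unit price: $35 / 8 = $4.375 ≈ $4.38

$4.38


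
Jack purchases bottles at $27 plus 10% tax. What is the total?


Calculate the tax:
10% of $27 = $2.70
Add tax to price:
$27 + $2.70 = $29.70

$29.70


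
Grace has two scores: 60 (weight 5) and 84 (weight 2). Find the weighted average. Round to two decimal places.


Weighted sum:
5 x 60 + 2 x 84 = 468
Total weight:
5 + 2 = 7
Weighted average:
468 / 7 = 66.8571... ≈ 66.86

66.86


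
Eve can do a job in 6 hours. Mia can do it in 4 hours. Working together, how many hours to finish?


Eve's rate: 1/6 of the job per hour
Mia's rate: 1/4 of the job per hour
Combined rate: 1/6 + 1/4 = 5/12 per hour
Time = 1 / (5/12) = 12/5 = 2.4 hours

2.4 hours


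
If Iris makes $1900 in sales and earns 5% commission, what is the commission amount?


Convert rate to decimal:
5% = 0.05
Multiply by sales:
$1900 x 0.05 = $95

$95


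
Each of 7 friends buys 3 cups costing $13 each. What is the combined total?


Cost per person:
3 x $13 = $39
Group total:
7 x $39 = $273

$273


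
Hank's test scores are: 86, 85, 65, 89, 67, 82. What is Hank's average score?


Add the scores:
86 + 85 + 65 + 89 + 67 + 82 = 474
Divide by the number of tests:
474 / 6 = 79

79


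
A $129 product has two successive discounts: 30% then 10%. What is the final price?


First discount:
30% of $129 = $38.70
Price after first discount:
$129 - $38.70 = $90.30
Second discount:
10% of $90.30 = $9.03
Final price:
$90.30 - $9.03 = $81.27

$81.27


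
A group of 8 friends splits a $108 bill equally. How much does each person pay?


Total bill: $108
Number of people: 8
Each pays: $108 / 8 = $13.50

$13.50


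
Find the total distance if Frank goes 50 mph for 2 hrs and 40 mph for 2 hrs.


Leg 1 distance:
50 x 2 = 100 miles
Leg 2 distance:
40 x 2 = 80 miles
Total distance:
100 + 80 = 180 miles

180 miles


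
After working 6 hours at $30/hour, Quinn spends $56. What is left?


Calculate earnings:
6 x $30 = $180
Subtract spending:
$180 - $56 = $124

$124


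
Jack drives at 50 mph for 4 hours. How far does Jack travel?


Use the formula: distance = speed x time
Speed = 50 mph, Time = 4 hours
50 x 4 = 200 miles

200 miles


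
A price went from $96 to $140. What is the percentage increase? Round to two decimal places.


Find the absolute change:
|140 - 96| = 44
Divide by original and multiply by 100:
44 / 96 x 100 = 45.8333...% ≈ 45.83%

45.83%


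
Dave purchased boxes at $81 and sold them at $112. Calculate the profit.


Selling price = $112
Cost price = $81
Profit = selling price - cost price:
Profit = $112 - $81 = $31

$31


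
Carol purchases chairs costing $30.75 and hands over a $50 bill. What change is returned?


Start with the amount paid:
$50
Subtract the price:
$50 - $30.75 = $19.25

$19.25


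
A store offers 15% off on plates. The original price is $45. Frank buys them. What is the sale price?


Calculate the discount amount:
15% of $45 = $6.75
Subtract from original:
$45 - $6.75 = $38.25

$38.25


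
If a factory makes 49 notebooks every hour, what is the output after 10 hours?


Production rate: 49 notebooks per hour
Time: 10 hours
Total: 49 x 10 = 490 notebooks

490 notebooks


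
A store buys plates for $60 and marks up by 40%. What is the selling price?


Calculate the markup amount:
40% of $60 = $24
Add to cost:
$60 + $24 = $84

$84


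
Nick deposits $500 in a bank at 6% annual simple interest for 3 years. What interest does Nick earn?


Use the formula I = P x R x T / 100
P x R x T = 500 x 6 x 3 = 9000
I = 9000 / 100 = $90

$90


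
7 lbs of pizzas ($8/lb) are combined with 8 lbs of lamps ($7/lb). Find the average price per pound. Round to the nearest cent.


Cost of pizzas:
7 x $8 = $56
Cost of lamps:
8 x $7 = $56
Total cost: $56 + $56 = $112
Total weight: 15 lbs
Average: $112 / 15 = $7.4666... ≈ $7.47/lb

$7.47/lb


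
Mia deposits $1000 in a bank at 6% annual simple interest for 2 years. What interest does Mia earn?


Use the formula I = P x R x T / 100
P x R x T = 1000 x 6 x 2 = 12000
I = 12000 / 100 = $120

$120


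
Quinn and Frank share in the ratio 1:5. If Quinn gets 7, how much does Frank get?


Find the multiplier:
7 / 1 = 7
Apply to Frank's share:
5 x 7 = 35

35


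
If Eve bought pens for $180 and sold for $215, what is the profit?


Selling price = $215
Cost price = $180
Profit = selling price - cost price:
Profit = $215 - $180 = $35

$35


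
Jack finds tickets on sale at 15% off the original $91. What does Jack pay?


Calculate the discount amount:
15% of $91 = $13.65
Subtract from original:
$91 - $13.65 = $77.35

$77.35


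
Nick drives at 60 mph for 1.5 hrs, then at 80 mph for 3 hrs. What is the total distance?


Leg 1 distance:
60 x 1.5 = 90 miles
Leg 2 distance:
80 x 3 = 240 miles
Total distance:
90 + 240 = 330 miles

330 miles


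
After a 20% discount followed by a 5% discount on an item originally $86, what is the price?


First discount:
20% of $86 = $17.20
Price after first discount:
$86 - $17.20 = $68.80
Second discount:
5% of $68.80 = $3.44
Final price:
$68.80 - $3.44 = $65.36

$65.36


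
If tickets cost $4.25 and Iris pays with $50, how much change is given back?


Start with the amount paid:
$50
Subtract the price:
$50 - $4.25 = $45.75

$45.75


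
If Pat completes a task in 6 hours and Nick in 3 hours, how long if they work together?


Pat's rate: 1/6 of the job per hour
Nick's rate: 1/3 of the job per hour
Combined rate: 1/6 + 1/3 = 1/2 per hour
Time = 1 / (1/2) = 2 hours

2 hours


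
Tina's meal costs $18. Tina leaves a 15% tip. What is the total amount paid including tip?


Calculate the tip:
15% of $18 = $2.70
Add tip to meal cost:
$18 + $2.70 = $20.70

$20.70


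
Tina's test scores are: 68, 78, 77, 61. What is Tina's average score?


Add the scores:
68 + 78 + 77 + 61 = 284
Divide by the number of tests:
284 / 4 = 71

71


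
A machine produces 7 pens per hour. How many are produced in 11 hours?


Production rate: 7 pens per hour
Time: 11 hours
Total: 7 x 11 = 77 pens

77 pens


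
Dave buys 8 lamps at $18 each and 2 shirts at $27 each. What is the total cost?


Cost of lamps:
8 x $18 = $144
Cost of shirts:
2 x $27 = $54
Add both:
$144 + $54 = $198

$198


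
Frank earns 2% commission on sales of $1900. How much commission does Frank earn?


Convert rate to decimal:
2% = 0.02
Multiply by sales:
$1900 x 0.02 = $38

$38


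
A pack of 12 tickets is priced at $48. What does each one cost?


Total cost: $48
Number of items: 12
Unit price: $48 / 12 = $4

$4


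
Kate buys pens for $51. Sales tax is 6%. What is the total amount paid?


Calculate the tax:
6% of $51 = $3.06
Add tax to price:
$51 + $3.06 = $54.06

$54.06


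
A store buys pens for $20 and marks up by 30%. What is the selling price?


Calculate the markup amount:
30% of $20 = $6
Add to cost:
$20 + $6 = $26

$26


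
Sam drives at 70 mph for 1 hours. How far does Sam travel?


Use the formula: distance = speed x time
Speed = 70 mph, Time = 1 hours
70 x 1 = 70 miles

70 miles


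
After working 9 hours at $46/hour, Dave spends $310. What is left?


Calculate earnings:
9 x $46 = $414
Subtract spending:
$414 - $310 = $104

$104


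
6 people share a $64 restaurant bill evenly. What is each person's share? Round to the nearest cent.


Total bill: $64
Number of people: 6
Each pays: $64 / 6 = $10.6666... ≈ $10.67

$10.67


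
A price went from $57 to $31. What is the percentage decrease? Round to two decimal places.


Find the absolute change:
|31 - 57| = 26
Divide by original and multiply by 100:
26 / 57 x 100 = 45.6140...% ≈ 45.61%

45.61%


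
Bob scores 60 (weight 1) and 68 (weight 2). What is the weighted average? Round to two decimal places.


Weighted sum:
1 x 60 + 2 x 68 = 196
Total weight:
1 + 2 = 3
Weighted average:
196 / 3 = 65.3333... ≈ 65.33

65.33


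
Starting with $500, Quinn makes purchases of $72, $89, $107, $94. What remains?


Add up expenses:
$72 + $89 + $107 + $94 = $362
Subtract from budget:
$500 - $362 = $138

$138


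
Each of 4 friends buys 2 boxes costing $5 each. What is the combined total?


Cost per person:
2 x $5 = $10
Group total:
4 x $10 = $40

$40


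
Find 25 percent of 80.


Convert percentage to decimal:
25% = 0.25
Multiply:
80 x 0.25 = 20

20


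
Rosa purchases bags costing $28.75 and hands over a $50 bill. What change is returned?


Start with the amount paid:
$50
Subtract the price:
$50 - $28.75 = $21.25

$21.25


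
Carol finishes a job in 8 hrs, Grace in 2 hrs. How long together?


Carol's rate: 1/8 of the job per hour
Grace's rate: 1/2 of the job per hour
Combined rate: 1/8 + 1/2 = 5/8 per hour
Time = 1 / (5/8) = 8/5 = 1.6 hours

1.6 hours


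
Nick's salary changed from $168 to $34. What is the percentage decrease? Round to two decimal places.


Find the absolute change:
|34 - 168| = 134
Divide by original and multiply by 100:
134 / 168 x 100 = 79.7619...% ≈ 79.76%

79.76%


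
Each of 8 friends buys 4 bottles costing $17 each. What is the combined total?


Cost per person:
4 x $17 = $68
Group total:
8 x $68 = $544

$544


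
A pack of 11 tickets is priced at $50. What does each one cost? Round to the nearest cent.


Total cost: $50
Number of items: 11
Unit price: $50 / 11 = $4.5454... ≈ $4.55

$4.55


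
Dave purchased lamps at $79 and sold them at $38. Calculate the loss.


Selling price = $38
Cost price = $79
Loss = cost price - selling price:
Loss = $79 - $38 = $41

$41


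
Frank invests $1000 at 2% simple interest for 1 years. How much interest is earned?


Use the formula I = P x R x T / 100
P x R x T = 1000 x 2 x 1 = 2000
I = 2000 / 100 = $20

$20


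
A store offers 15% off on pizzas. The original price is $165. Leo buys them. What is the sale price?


Calculate the discount amount:
15% of $165 = $24.75
Subtract from original:
$165 - $24.75 = $140.25

$140.25


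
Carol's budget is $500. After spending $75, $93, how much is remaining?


Add up expenses:
$75 + $93 = $168
Subtract from budget:
$500 - $168 = $332

$332


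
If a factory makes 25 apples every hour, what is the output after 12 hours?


Production rate: 25 apples per hour
Time: 12 hours
Total: 25 x 12 = 300 apples

300 apples


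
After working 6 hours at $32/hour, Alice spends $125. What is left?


Calculate earnings:
6 x $32 = $192
Subtract spending:
$192 - $125 = $67

$67


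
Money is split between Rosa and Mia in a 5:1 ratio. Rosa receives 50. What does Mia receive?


Find the multiplier:
50 / 5 = 10
Apply to Mia's share:
1 x 10 = 10

10


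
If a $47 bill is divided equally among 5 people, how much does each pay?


Total bill: $47
Number of people: 5
Each pays: $47 / 5 = $9.40

$9.40


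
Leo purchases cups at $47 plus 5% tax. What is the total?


Calculate the tax:
5% of $47 = $2.35
Add tax to price:
$47 + $2.35 = $49.35

$49.35


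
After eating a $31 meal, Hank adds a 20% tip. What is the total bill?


Calculate the tip:
20% of $31 = $6.20
Add tip to meal cost:
$31 + $6.20 = $37.20

$37.20


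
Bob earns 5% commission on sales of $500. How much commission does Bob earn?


Convert rate to decimal:
5% = 0.05
Multiply by sales:
$500 x 0.05 = $25

$25


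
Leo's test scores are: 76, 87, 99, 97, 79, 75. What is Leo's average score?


Add the scores:
76 + 87 + 99 + 97 + 79 + 75 = 513
Divide by the number of tests:
513 / 6 = 85.5

85.5


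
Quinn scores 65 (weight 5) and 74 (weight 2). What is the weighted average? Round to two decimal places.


Weighted sum:
5 x 65 + 2 x 74 = 473
Total weight:
5 + 2 = 7
Weighted average:
473 / 7 = 67.5714... ≈ 67.57

67.57


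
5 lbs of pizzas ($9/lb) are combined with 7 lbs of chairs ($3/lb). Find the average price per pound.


Cost of pizzas:
5 x $9 = $45
Cost of chairs:
7 x $3 = $21
Total cost: $45 + $21 = $66
Total weight: 12 lbs
Average: $66 / 12 = $5.50/lb

$5.50/lb


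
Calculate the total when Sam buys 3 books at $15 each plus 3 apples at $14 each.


Cost of books:
3 x $15 = $45
Cost of apples:
3 x $14 = $42
Add both:
$45 + $42 = $87

$87


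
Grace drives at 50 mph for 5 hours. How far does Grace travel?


Use the formula: distance = speed x time
Speed = 50 mph, Time = 5 hours
50 x 5 = 250 miles

250 miles


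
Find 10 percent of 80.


Convert percentage to decimal:
10% = 0.1
Multiply:
80 x 0.1 = 8

8


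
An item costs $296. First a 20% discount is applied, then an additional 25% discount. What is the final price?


First discount:
20% of $296 = $59.20
Price after first discount:
$296 - $59.20 = $236.80
Second discount:
25% of $236.80 = $59.20
Final price:
$236.80 - $59.20 = $177.60

$177.60


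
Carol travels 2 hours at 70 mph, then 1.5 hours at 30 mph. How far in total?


Leg 1 distance:
70 x 2 = 140 miles
Leg 2 distance:
30 x 1.5 = 45 miles
Total distance:
140 + 45 = 185 miles

185 miles


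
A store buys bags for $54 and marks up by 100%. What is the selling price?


Calculate the markup amount:
100% of $54 = $54
Add to cost:
$54 + $54 = $108

$108


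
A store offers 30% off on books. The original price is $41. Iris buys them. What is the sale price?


Calculate the discount amount:
30% of $41 = $12.30
Subtract from original:
$41 - $12.30 = $28.70

$28.70


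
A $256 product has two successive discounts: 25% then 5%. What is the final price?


First discount:
25% of $256 = $64
Price after first discount:
$256 - $64 = $192
Second discount:
5% of $192 = $9.60
Final price:
$192 - $9.60 = $182.40

$182.40


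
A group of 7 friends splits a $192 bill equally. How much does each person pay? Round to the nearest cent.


Total bill: $192
Number of people: 7
Each pays: $192 / 7 = $27.4285... ≈ $27.43

$27.43


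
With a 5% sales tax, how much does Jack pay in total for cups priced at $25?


Calculate the tax:
5% of $25 = $1.25
Add tax to price:
$25 + $1.25 = $26.25

$26.25


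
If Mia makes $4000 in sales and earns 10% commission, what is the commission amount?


Convert rate to decimal:
10% = 0.1
Multiply by sales:
$4000 x 0.1 = $400

$400


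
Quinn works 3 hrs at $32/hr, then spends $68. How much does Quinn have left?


Calculate earnings:
3 x $32 = $96
Subtract spending:
$96 - $68 = $28

$28


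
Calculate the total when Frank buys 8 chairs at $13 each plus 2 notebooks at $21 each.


Cost of chairs:
8 x $13 = $104
Cost of notebooks:
2 x $21 = $42
Add both:
$104 + $42 = $146

$146


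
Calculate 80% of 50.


Convert percentage to decimal:
80% = 0.8
Multiply:
50 x 0.8 = 40

40


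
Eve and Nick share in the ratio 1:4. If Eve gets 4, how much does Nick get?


Find the multiplier:
4 / 1 = 4
Apply to Nick's share:
4 x 4 = 16

16


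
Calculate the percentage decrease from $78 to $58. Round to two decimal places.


Find the absolute change:
|58 - 78| = 20
Divide by original and multiply by 100:
20 / 78 x 100 = 25.6410...% ≈ 25.64%

25.64%


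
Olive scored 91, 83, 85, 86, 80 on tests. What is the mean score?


Add the scores:
91 + 83 + 85 + 86 + 80 = 425
Divide by the number of tests:
425 / 5 = 85

85


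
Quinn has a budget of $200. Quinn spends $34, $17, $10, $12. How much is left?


Add up expenses:
$34 + $17 + $10 + $12 = $73
Subtract from budget:
$200 - $73 = $127

$127


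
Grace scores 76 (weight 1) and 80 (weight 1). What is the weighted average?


Weighted sum:
1 x 76 + 1 x 80 = 156
Total weight:
1 + 1 = 2
Weighted average:
156 / 2 = 78

78


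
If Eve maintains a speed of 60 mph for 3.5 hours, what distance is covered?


Use the formula: distance = speed x time
Speed = 60 mph, Time = 3.5 hours
60 x 3.5 = 210 miles

210 miles


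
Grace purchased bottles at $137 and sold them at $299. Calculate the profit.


Selling price = $299
Cost price = $137
Profit = selling price - cost price:
Profit = $299 - $137 = $162

$162


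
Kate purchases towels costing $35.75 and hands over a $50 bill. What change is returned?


Start with the amount paid:
$50
Subtract the price:
$50 - $35.75 = $14.25

$14.25


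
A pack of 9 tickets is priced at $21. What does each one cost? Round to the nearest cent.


Total cost: $21
Number of items: 9
Unit price: $21 / 9 = $2.3333... ≈ $2.33

$2.33


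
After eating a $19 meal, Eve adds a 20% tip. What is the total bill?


Calculate the tip:
20% of $19 = $3.80
Add tip to meal cost:
$19 + $3.80 = $22.80

$22.80


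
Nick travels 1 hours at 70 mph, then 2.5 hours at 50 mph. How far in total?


Leg 1 distance:
70 x 1 = 70 miles
Leg 2 distance:
50 x 2.5 = 125 miles
Total distance:
70 + 125 = 195 miles

195 miles


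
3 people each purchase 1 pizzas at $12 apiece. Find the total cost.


Cost per person:
1 x $12 = $12
Group total:
3 x $12 = $36

$36


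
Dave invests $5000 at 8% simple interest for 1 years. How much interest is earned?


Use the formula I = P x R x T / 100
P x R x T = 5000 x 8 x 1 = 40000
I = 40000 / 100 = $400

$400


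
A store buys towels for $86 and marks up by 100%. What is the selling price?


Calculate the markup amount:
100% of $86 = $86
Add to cost:
$86 + $86 = $172

$172


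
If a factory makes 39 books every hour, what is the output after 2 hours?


Production rate: 39 books per hour
Time: 2 hours
Total: 39 x 2 = 78 books

78 books


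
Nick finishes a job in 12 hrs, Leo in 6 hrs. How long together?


Nick's rate: 1/12 of the job per hour
Leo's rate: 1/6 of the job per hour
Combined rate: 1/12 + 1/6 = 1/4 per hour
Time = 1 / (1/4) = 4 hours

4 hours


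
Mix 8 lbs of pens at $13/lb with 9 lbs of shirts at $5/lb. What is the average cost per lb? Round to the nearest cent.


Cost of pens:
8 x $13 = $104
Cost of shirts:
9 x $5 = $45
Total cost: $104 + $45 = $149
Total weight: 17 lbs
Average: $149 / 17 = $8.7647... ≈ $8.76/lb

$8.76/lb


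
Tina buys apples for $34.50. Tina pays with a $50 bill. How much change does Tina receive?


Start with the amount paid:
$50
Subtract the price:
$50 - $34.50 = $15.50

$15.50


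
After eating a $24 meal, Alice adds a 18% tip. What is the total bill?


Calculate the tip:
18% of $24 = $4.32
Add tip to meal cost:
$24 + $4.32 = $28.32

$28.32


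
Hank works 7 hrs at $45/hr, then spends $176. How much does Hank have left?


Calculate earnings:
7 x $45 = $315
Subtract spending:
$315 - $176 = $139

$139


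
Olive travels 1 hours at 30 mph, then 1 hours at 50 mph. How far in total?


Leg 1 distance:
30 x 1 = 30 miles
Leg 2 distance:
50 x 1 = 50 miles
Total distance:
30 + 50 = 80 miles

80 miles


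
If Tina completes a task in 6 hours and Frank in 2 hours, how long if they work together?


Tina's rate: 1/6 of the job per hour
Frank's rate: 1/2 of the job per hour
Combined rate: 1/6 + 1/2 = 2/3 per hour
Time = 1 / (2/3) = 3/2 = 1.5 hours

1.5 hours


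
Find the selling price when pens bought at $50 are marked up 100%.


Calculate the markup amount:
100% of $50 = $50
Add to cost:
$50 + $50 = $100

$100


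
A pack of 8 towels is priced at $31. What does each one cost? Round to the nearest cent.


Total cost: $31
Number of items: 8
Unit price: $31 / 8 = $3.875 ≈ $3.88

$3.88


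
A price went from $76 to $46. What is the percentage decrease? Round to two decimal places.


Find the absolute change:
|46 - 76| = 30
Divide by original and multiply by 100:
30 / 76 x 100 = 39.4736...% ≈ 39.47%

39.47%


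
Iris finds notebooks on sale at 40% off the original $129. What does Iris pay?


Calculate the discount amount:
40% of $129 = $51.60
Subtract from original:
$129 - $51.60 = $77.40

$77.40


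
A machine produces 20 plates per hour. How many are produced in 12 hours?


Production rate: 20 plates per hour
Time: 12 hours
Total: 20 x 12 = 240 plates

240 plates


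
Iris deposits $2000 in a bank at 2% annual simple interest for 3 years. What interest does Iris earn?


Use the formula I = P x R x T / 100
P x R x T = 2000 x 2 x 3 = 12000
I = 12000 / 100 = $120

$120


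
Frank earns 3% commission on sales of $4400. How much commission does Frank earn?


Convert rate to decimal:
3% = 0.03
Multiply by sales:
$4400 x 0.03 = $132

$132


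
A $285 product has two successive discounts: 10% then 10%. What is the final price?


First discount:
10% of $285 = $28.50
Price after first discount:
$285 - $28.50 = $256.50
Second discount:
10% of $256.50 = $25.65
Final price:
$256.50 - $25.65 = $230.85

$230.85


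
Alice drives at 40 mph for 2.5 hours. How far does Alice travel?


Use the formula: distance = speed x time
Speed = 40 mph, Time = 2.5 hours
40 x 2.5 = 100 miles

100 miles


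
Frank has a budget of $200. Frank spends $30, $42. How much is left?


Add up expenses:
$30 + $42 = $72
Subtract from budget:
$200 - $72 = $128

$128


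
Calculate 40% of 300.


Convert percentage to decimal:
40% = 0.4
Multiply:
300 x 0.4 = 120

120


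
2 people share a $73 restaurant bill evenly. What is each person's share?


Total bill: $73
Number of people: 2
Each pays: $73 / 2 = $36.50

$36.50


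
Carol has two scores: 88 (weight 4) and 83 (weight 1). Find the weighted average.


Weighted sum:
4 x 88 + 1 x 83 = 435
Total weight:
4 + 1 = 5
Weighted average:
435 / 5 = 87

87


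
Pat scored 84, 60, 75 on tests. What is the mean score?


Add the scores:
84 + 60 + 75 = 219
Divide by the number of tests:
219 / 3 = 73

73


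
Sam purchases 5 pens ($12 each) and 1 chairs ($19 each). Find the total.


Cost of pens:
5 x $12 = $60
Cost of chairs:
1 x $19 = $19
Add both:
$60 + $19 = $79

$79


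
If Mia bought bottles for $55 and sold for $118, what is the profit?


Selling price = $118
Cost price = $55
Profit = selling price - cost price:
Profit = $118 - $55 = $63

$63


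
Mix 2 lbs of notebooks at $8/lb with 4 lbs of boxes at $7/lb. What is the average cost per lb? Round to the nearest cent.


Cost of notebooks:
2 x $8 = $16
Cost of boxes:
4 x $7 = $28
Total cost: $16 + $28 = $44
Total weight: 6 lbs
Average: $44 / 6 = $7.3333... ≈ $7.33/lb

$7.33/lb


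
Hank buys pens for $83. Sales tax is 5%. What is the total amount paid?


Calculate the tax:
5% of $83 = $4.15
Add tax to price:
$83 + $4.15 = $87.15

$87.15


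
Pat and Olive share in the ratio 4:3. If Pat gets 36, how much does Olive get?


Find the multiplier:
36 / 4 = 9
Apply to Olive's share:
3 x 9 = 27

27


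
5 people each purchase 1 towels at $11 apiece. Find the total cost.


Cost per person:
1 x $11 = $11
Group total:
5 x $11 = $55

$55


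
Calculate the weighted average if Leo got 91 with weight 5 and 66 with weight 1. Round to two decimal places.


Weighted sum:
5 x 91 + 1 x 66 = 521
Total weight:
5 + 1 = 6
Weighted average:
521 / 6 = 86.8333... ≈ 86.83

86.83


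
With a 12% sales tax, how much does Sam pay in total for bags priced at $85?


Calculate the tax:
12% of $85 = $10.20
Add tax to price:
$85 + $10.20 = $95.20

$95.20


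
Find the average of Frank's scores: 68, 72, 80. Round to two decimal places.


Add the scores:
68 + 72 + 80 = 220
Divide by the number of tests:
220 / 3 = 73.3333... ≈ 73.33

73.33


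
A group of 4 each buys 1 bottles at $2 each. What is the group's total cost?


Cost per person:
1 x $2 = $2
Group total:
4 x $2 = $8

$8


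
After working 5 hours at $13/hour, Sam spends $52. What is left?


Calculate earnings:
5 x $13 = $65
Subtract spending:
$65 - $52 = $13

$13


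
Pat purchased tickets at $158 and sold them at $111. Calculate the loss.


Selling price = $111
Cost price = $158
Loss = cost price - selling price:
Loss = $158 - $111 = $47

$47


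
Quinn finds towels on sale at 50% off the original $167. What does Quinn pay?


Calculate the discount amount:
50% of $167 = $83.50
Subtract from original:
$167 - $83.50 = $83.50

$83.50


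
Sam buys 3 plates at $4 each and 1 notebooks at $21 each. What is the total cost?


Cost of plates:
3 x $4 = $12
Cost of notebooks:
1 x $21 = $21
Add both:
$12 + $21 = $33

$33


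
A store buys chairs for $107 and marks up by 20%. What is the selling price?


Calculate the markup amount:
20% of $107 = $21.40
Add to cost:
$107 + $21.40 = $128.40

$128.40


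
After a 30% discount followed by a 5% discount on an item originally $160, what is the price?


First discount:
30% of $160 = $48
Price after first discount:
$160 - $48 = $112
Second discount:
5% of $112 = $5.60
Final price:
$112 - $5.60 = $106.40

$106.40


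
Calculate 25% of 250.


Convert percentage to decimal:
25% = 0.25
Multiply:
250 x 0.25 = 62.5

62.5


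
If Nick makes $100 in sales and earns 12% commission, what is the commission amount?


Convert rate to decimal:
12% = 0.12
Multiply by sales:
$100 x 0.12 = $12

$12


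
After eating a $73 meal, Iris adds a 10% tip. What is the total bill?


Calculate the tip:
10% of $73 = $7.30
Add tip to meal cost:
$73 + $7.30 = $80.30

$80.30


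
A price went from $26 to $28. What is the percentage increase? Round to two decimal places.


Find the absolute change:
|28 - 26| = 2
Divide by original and multiply by 100:
2 / 26 x 100 = 7.6923...% ≈ 7.69%

7.69%


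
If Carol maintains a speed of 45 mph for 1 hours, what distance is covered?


Use the formula: distance = speed x time
Speed = 45 mph, Time = 1 hours
45 x 1 = 45 miles

45 miles


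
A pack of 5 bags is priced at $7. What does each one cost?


Total cost: $7
Number of items: 5
Unit price: $7 / 5 = $1.40

$1.40


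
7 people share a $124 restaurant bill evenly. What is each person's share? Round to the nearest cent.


Total bill: $124
Number of people: 7
Each pays: $124 / 7 = $17.7142... ≈ $17.71

$17.71


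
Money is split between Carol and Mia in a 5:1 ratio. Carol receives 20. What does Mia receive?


Find the multiplier:
20 / 5 = 4
Apply to Mia's share:
1 x 4 = 4

4


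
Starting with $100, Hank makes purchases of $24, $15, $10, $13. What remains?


Add up expenses:
$24 + $15 + $10 + $13 = $62
Subtract from budget:
$100 - $62 = $38

$38


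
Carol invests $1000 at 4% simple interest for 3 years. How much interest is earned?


Use the formula I = P x R x T / 100
P x R x T = 1000 x 4 x 3 = 12000
I = 12000 / 100 = $120

$120


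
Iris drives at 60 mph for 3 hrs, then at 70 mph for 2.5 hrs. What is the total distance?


Leg 1 distance:
60 x 3 = 180 miles
Leg 2 distance:
70 x 2.5 = 175 miles
Total distance:
180 + 175 = 355 miles

355 miles


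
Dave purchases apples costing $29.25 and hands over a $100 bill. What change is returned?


Start with the amount paid:
$100
Subtract the price:
$100 - $29.25 = $70.75

$70.75


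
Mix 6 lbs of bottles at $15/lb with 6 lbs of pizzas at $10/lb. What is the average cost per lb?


Cost of bottles:
6 x $15 = $90
Cost of pizzas:
6 x $10 = $60
Total cost: $90 + $60 = $150
Total weight: 12 lbs
Average: $150 / 12 = $12.50/lb

$12.50/lb


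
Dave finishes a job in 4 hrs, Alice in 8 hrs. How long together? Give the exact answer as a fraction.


Dave's rate: 1/4 of the job per hour
Alice's rate: 1/8 of the job per hour
Combined rate: 1/4 + 1/8 = 3/8 per hour
Time = 1 / (3/8) = 8/3 hours (≈ 2.67 hours)

8/3 hours


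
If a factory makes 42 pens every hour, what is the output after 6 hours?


Production rate: 42 pens per hour
Time: 6 hours
Total: 42 x 6 = 252 pens

252 pens


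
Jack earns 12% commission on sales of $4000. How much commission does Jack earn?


Convert rate to decimal:
12% = 0.12
Multiply by sales:
$4000 x 0.12 = $480

$480


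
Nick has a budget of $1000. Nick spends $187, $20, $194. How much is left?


Add up expenses:
$187 + $20 + $194 = $401
Subtract from budget:
$1000 - $401 = $599

$599
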